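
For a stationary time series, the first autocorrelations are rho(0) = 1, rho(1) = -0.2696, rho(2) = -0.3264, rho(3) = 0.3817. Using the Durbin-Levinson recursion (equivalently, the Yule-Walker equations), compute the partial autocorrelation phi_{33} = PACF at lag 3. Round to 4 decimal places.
\phi_{33} = 0.1850

The PACF at lag k is phi_{kk}, the last component of the solution
to the Yule-Walker system G_k phi = r_k where
  (G_k)_{ij} = rho(|i - j|), (r_k)_i = rho(i), i,j = 1..k.
Equivalently, Durbin-Levinson gives phi_{kk} iteratively:
  phi_{11} = rho(1)
  phi_{kk} = [rho(k) - sum_{j=1..k-1} phi_{k-1,j} rho(k-j)]
            / [1 - sum_{j=1..k-1} phi_{k-1,j} rho(j)],
  phi_{k,j} = phi_{k-1,j} - phi_{kk} phi_{k-1,k-j},  j = 1..k-1.
Step k = 1:
  phi_11 = rho(1) = -0.2696.
Step k = 2:
  phi_22 = [rho(2) - phi_11 rho(1)] / [1 - phi_11 rho(1)] = [-0.3264 - (-0.2696)(-0.2696)] / [1 - (-0.2696)(-0.2696)]
         = -0.39908416 / 0.92731584 = -0.430365.
  Update: phi_21 = phi_11 - phi_22 phi_11 = -0.2696 - (-0.430365)(-0.2696) = -0.385626.
Step k = 3:
  phi_33 = [rho(3) - phi_21 rho(2) - phi_22 rho(1)] / [1 - phi_21 rho(1) - phi_22 rho(2)]
    numerator   = 0.3817 - (-0.385626)(-0.3264) - (-0.430365)(-0.2696) = 0.13980518
    denominator = 1 - (-0.385626)(-0.2696) - (-0.430365)(-0.3264) = 0.75556404
  phi_33 = 0.13980518 / 0.75556404 = 0.185.
Therefore phi_{33} = 0.1850.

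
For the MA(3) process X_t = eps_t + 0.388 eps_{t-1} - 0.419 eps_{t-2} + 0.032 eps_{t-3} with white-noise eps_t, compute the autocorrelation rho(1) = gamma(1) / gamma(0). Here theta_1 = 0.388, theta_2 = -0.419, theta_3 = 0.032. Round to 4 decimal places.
\rho(1) = 0.1598

For an MA(q) process with theta_0 = 1, the autocovariance is
  gamma(k) = sigma^2 * sum_{i=0..q-k} theta_i * theta_{i+k},
and rho(k) = gamma(k) / gamma(0). Sigma^2 cancels.
  numerator   = (1)*(0.388) + (0.388)*(-0.419) + (-0.419)*(0.032) = 0.21202.
  denominator = (1)^2 + (0.388)^2 + (-0.419)^2 + (0.032)^2 = 1.327129.
  rho(1) = 0.21202 / 1.327129 = 0.1598.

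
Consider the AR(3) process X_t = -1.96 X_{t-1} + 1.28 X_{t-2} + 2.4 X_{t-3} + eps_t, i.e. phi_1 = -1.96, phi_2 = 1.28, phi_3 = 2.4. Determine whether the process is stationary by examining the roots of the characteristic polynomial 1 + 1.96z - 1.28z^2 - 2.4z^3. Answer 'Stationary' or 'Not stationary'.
\text{Not stationary}

The AR(p) characteristic polynomial is P(z) = 1 + 1.96z - 1.28z^2 - 2.4z^3.
Stationarity requires all roots to lie outside the unit circle, i.e. |z| > 1 for every root.
Degree 3: look for a simple real root z0 first, then factor out (1 - z/z0) and solve the remaining quadratic.
Testing z0 = -0.5: P(-0.5) = 1 + (1.96)(-0.5) + (-1.28)(-0.5)^2 + (-2.4)(-0.5)^3
  = 1 + (-0.98) + (-0.32) + (0.3) = 0.  So z_0 = -0.5 is a root, |z_0| = 0.5.
Divide out the factor (1 + 2 z) = (1 - z/z0) (since 1/z0 = -2):
  P(z) = (1 + 2 z)(1 + (-0.04) z + (-1.2) z^2)
  [check: z-coef -0.04 - (-2) = 1.96; z^2-coef -1.2 - (-2)(-0.04) = -1.28; z^3-coef -(-2)(-1.2) = -2.4.]
Remaining roots from the quadratic factor 1 + (-0.04) z + (-1.2) z^2:
  Set 1 + (-0.04) z + (-1.2) z^2 = 0, i.e. a z^2 + b z + c = 0 with a = -1.2, b = -0.04, c = 1.
  Discriminant D = b^2 - 4ac = (-0.04)^2 - 4*(-1.2)*1 = 0.0016 - (-4.8) = 4.8016.
  D >= 0, so the roots are real: z = (-b +/- sqrt(D)) / (2a) = (0.04 +/- 2.191255) / (-2.4).
    z_1 = (0.04 + 2.191255) / (-2.4) = -0.9297,   |z_1| = 0.9297.
    z_2 = (0.04 - 2.191255) / (-2.4) = 0.8964,   |z_2| = 0.8964.
Moduli of all roots: 0.5000, 0.9297, 0.8964.
All moduli strictly greater than 1? No.
Verdict: Not stationary.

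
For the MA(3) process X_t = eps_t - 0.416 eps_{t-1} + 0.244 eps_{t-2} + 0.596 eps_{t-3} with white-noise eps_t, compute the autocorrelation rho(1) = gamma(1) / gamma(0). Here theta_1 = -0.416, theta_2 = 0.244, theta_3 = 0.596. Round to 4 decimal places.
\rho(1) = -0.2343

For an MA(q) process with theta_0 = 1, the autocovariance is
  gamma(k) = sigma^2 * sum_{i=0..q-k} theta_i * theta_{i+k},
and rho(k) = gamma(k) / gamma(0). Sigma^2 cancels.
  numerator   = (1)*(-0.416) + (-0.416)*(0.244) + (0.244)*(0.596) = -0.37208.
  denominator = (1)^2 + (-0.416)^2 + (0.244)^2 + (0.596)^2 = 1.587808.
  rho(1) = -0.37208 / 1.587808 = -0.2343.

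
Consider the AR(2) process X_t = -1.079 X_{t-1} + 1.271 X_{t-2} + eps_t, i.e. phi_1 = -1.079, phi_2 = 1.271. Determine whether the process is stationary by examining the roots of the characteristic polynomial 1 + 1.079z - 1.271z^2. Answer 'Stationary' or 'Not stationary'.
\text{Not stationary}

The AR(p) characteristic polynomial is P(z) = 1 + 1.079z - 1.271z^2.
Stationarity requires all roots to lie outside the unit circle, i.e. |z| > 1 for every root.
Set 1 + (1.079) z + (-1.271) z^2 = 0, i.e. a z^2 + b z + c = 0 with a = -1.271, b = 1.079, c = 1.
Discriminant D = b^2 - 4ac = (1.079)^2 - 4*(-1.271)*1 = 1.164241 - (-5.084) = 6.248241.
D >= 0, so the roots are real: z = (-b +/- sqrt(D)) / (2a) = (-1.079 +/- 2.499648) / (-2.542).
  z_1 = (-1.079 + 2.499648) / (-2.542) = -0.5589,   |z_1| = 0.5589.
  z_2 = (-1.079 - 2.499648) / (-2.542) = 1.4078,   |z_2| = 1.4078.
Moduli of all roots: 0.5589, 1.4078.
All moduli strictly greater than 1? No.
Verdict: Not stationary.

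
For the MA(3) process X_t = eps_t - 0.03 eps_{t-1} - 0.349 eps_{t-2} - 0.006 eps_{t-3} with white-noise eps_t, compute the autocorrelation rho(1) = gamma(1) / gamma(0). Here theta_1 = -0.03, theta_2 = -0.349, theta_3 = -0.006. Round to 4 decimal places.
\rho(1) = -0.0155

For an MA(q) process with theta_0 = 1, the autocovariance is
  gamma(k) = sigma^2 * sum_{i=0..q-k} theta_i * theta_{i+k},
and rho(k) = gamma(k) / gamma(0). Sigma^2 cancels.
  numerator   = (1)*(-0.03) + (-0.03)*(-0.349) + (-0.349)*(-0.006) = -0.017436.
  denominator = (1)^2 + (-0.03)^2 + (-0.349)^2 + (-0.006)^2 = 1.122737.
  rho(1) = -0.017436 / 1.122737 = -0.0155.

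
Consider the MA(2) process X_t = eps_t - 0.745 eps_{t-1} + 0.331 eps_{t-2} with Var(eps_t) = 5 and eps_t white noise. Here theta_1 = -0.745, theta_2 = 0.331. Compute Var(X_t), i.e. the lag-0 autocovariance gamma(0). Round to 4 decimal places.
\gamma(0) = 8.3229

For an MA(q) process X_t = eps_t + sum_i theta_i eps_{t-i} with
Var(eps_t) = sigma^2, the variance is
  gamma(0) = sigma^2 * (1 + sum_i theta_i^2).
  sum_i theta_i^2 = (-0.745)^2 + (0.331)^2 = 0.555025 + 0.109561 = 0.664586.
  gamma(0) = 5 * (1 + 0.664586) = 5 * 1.664586 = 8.32293, which rounds to 8.3229.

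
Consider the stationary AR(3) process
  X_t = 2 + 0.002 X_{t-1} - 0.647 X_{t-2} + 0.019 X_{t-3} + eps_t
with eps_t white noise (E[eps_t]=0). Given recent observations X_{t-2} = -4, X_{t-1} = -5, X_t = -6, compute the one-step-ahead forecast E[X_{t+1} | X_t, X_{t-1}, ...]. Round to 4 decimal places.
E[X_{t+1} \mid \mathcal F_t] = 5.1470

For an AR(p) model X_t = c + sum_i phi_i X_{t-i} + eps_t, the
one-step-ahead conditional mean is
  E[X_{t+1} | X_t, ...] = c + sum_i phi_i X_{t+1-i}.
Substitute known values:
  E[X_{t+1} | ...] = 2 + (0.002) * (-6) + (-0.647) * (-5) + (0.019) * (-4)
                   = 5.1470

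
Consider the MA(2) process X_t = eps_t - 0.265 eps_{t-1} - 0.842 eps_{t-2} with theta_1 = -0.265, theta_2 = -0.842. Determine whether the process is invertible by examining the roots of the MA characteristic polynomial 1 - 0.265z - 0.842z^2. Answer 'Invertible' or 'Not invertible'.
\text{Not invertible}

The MA(q) characteristic polynomial is P(z) = 1 - 0.265z - 0.842z^2.
Invertibility requires all roots to lie outside the unit circle, i.e. |z| > 1 for every root.
Set 1 + (-0.265) z + (-0.842) z^2 = 0, i.e. a z^2 + b z + c = 0 with a = -0.842, b = -0.265, c = 1.
Discriminant D = b^2 - 4ac = (-0.265)^2 - 4*(-0.842)*1 = 0.070225 - (-3.368) = 3.438225.
D >= 0, so the roots are real: z = (-b +/- sqrt(D)) / (2a) = (0.265 +/- 1.854245) / (-1.684).
  z_1 = (0.265 + 1.854245) / (-1.684) = -1.2585,   |z_1| = 1.2585.
  z_2 = (0.265 - 1.854245) / (-1.684) = 0.9437,   |z_2| = 0.9437.
Moduli of all roots: 1.2585, 0.9437.
All moduli strictly greater than 1? No.
Verdict: Not invertible.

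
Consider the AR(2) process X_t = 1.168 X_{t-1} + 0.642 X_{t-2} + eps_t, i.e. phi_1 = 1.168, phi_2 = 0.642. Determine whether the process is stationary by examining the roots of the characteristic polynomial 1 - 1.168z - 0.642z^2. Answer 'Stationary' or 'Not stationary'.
\text{Not stationary}

The AR(p) characteristic polynomial is P(z) = 1 - 1.168z - 0.642z^2.
Stationarity requires all roots to lie outside the unit circle, i.e. |z| > 1 for every root.
Set 1 + (-1.168) z + (-0.642) z^2 = 0, i.e. a z^2 + b z + c = 0 with a = -0.642, b = -1.168, c = 1.
Discriminant D = b^2 - 4ac = (-1.168)^2 - 4*(-0.642)*1 = 1.364224 - (-2.568) = 3.932224.
D >= 0, so the roots are real: z = (-b +/- sqrt(D)) / (2a) = (1.168 +/- 1.982984) / (-1.284).
  z_1 = (1.168 + 1.982984) / (-1.284) = -2.454,   |z_1| = 2.454.
  z_2 = (1.168 - 1.982984) / (-1.284) = 0.6347,   |z_2| = 0.6347.
Moduli of all roots: 2.4540, 0.6347.
All moduli strictly greater than 1? No.
Verdict: Not stationary.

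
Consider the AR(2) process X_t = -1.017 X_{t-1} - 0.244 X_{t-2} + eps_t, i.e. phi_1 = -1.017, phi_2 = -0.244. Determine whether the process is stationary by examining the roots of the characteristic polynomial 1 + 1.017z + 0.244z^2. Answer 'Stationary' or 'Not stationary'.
\text{Stationary}

The AR(p) characteristic polynomial is P(z) = 1 + 1.017z + 0.244z^2.
Stationarity requires all roots to lie outside the unit circle, i.e. |z| > 1 for every root.
Set 1 + (1.017) z + (0.244) z^2 = 0, i.e. a z^2 + b z + c = 0 with a = 0.244, b = 1.017, c = 1.
Discriminant D = b^2 - 4ac = (1.017)^2 - 4*(0.244)*1 = 1.034289 - (0.976) = 0.058289.
D >= 0, so the roots are real: z = (-b +/- sqrt(D)) / (2a) = (-1.017 +/- 0.241431) / (0.488).
  z_1 = (-1.017 + 0.241431) / (0.488) = -1.5893,   |z_1| = 1.5893.
  z_2 = (-1.017 - 0.241431) / (0.488) = -2.5788,   |z_2| = 2.5788.
Moduli of all roots: 1.5893, 2.5788.
All moduli strictly greater than 1? Yes.
Verdict: Stationary.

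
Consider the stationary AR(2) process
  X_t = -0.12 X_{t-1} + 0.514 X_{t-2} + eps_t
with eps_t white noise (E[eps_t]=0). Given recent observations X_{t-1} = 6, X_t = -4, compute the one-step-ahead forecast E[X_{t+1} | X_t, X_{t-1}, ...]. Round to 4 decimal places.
E[X_{t+1} \mid \mathcal F_t] = 3.5640

For an AR(p) model X_t = c + sum_i phi_i X_{t-i} + eps_t, the
one-step-ahead conditional mean is
  E[X_{t+1} | X_t, ...] = c + sum_i phi_i X_{t+1-i}.
Substitute known values:
  E[X_{t+1} | ...] = (-0.12) * (-4) + (0.514) * (6)
                   = 3.5640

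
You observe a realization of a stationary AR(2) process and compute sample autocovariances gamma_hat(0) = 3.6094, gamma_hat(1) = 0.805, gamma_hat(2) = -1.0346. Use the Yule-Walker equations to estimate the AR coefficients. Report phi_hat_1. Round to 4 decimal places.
\hat\phi_{1} = 0.3020

The Yule-Walker equations for an AR(p) process read, in matrix form,
  Gamma_p phi = r_p,   with   (Gamma_p)_{ij} = gamma(|i - j|),
                       (r_p)_i = gamma(i),   i,j = 1..p.
Substitute the sample gammas (Toeplitz matrix and right-hand side of size 2):
  Gamma_p = [[3.6094, 0.805], [0.805, 3.6094]]
  r_p     = [0.805, -1.0346]
Written out:
  3.6094 phi_1 + 0.805 phi_2 = 0.805
  0.805 phi_1 + 3.6094 phi_2 = -1.0346
Solve by Cramer's rule:
  det = gamma(0)^2 - gamma(1)^2 = (3.6094)^2 - (0.805)^2 = 13.02776836 - 0.648025 = 12.37974336
  phi_hat_1 = [gamma(1) gamma(0) - gamma(1) gamma(2)] / det = [(0.805)(3.6094) - (0.805)(-1.0346)] / 12.37974336 = 3.73842 / 12.37974336 = 0.302
  phi_hat_2 = [gamma(0) gamma(2) - gamma(1)^2] / det = [(3.6094)(-1.0346) - (0.805)^2] / 12.37974336 = -4.38231024 / 12.37974336 = -0.354
So phi_hat = [0.3020, -0.3540].
Therefore phi_hat_1 = 0.3020.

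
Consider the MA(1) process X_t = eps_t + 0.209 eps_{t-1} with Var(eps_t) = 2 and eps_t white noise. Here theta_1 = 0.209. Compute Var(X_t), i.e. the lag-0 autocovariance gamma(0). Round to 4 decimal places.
\gamma(0) = 2.0874

For an MA(q) process X_t = eps_t + sum_i theta_i eps_{t-i} with
Var(eps_t) = sigma^2, the variance is
  gamma(0) = sigma^2 * (1 + sum_i theta_i^2).
  sum_i theta_i^2 = (0.209)^2 = 0.043681.
  gamma(0) = 2 * (1 + 0.043681) = 2 * 1.043681 = 2.087362, which rounds to 2.0874.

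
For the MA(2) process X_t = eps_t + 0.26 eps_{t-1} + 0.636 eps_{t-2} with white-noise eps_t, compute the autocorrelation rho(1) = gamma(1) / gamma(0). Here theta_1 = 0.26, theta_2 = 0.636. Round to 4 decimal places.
\rho(1) = 0.2889

For an MA(q) process with theta_0 = 1, the autocovariance is
  gamma(k) = sigma^2 * sum_{i=0..q-k} theta_i * theta_{i+k},
and rho(k) = gamma(k) / gamma(0). Sigma^2 cancels.
  numerator   = (1)*(0.26) + (0.26)*(0.636) = 0.42536.
  denominator = (1)^2 + (0.26)^2 + (0.636)^2 = 1.472096.
  rho(1) = 0.42536 / 1.472096 = 0.2889.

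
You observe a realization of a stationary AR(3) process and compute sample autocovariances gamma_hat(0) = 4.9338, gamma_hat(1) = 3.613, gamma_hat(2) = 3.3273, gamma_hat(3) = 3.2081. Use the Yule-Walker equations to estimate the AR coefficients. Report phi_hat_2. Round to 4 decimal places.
\hat\phi_{2} = 0.1940

The Yule-Walker equations for an AR(p) process read, in matrix form,
  Gamma_p phi = r_p,   with   (Gamma_p)_{ij} = gamma(|i - j|),
                       (r_p)_i = gamma(i),   i,j = 1..p.
Substitute the sample gammas (Toeplitz matrix and right-hand side of size 3):
  Gamma_p = [[4.9338, 3.613, 3.3273], [3.613, 4.9338, 3.613], [3.3273, 3.613, 4.9338]]
  r_p     = [3.613, 3.3273, 3.2081]
Written out (R1..R3):
  (R1) 4.9338 phi_1 + 3.613 phi_2 + 3.3273 phi_3 = 3.613
  (R2) 3.613 phi_1 + 4.9338 phi_2 + 3.613 phi_3 = 3.3273
  (R3) 3.3273 phi_1 + 3.613 phi_2 + 4.9338 phi_3 = 3.2081
Gaussian elimination:
  R2 <- R2 - (3.613/4.9338) R1 = R2 - (0.732296) R1:  2.288016 phi_2 + 1.176433 phi_3 = 0.681516
  R3 <- R3 - (3.3273/4.9338) R1 = R3 - (0.674389) R1:  1.176433 phi_2 + 2.689906 phi_3 = 0.771533
  R3 <- R3 - (1.176433/2.288016) R2 = R3 - (0.514172) R2:  2.085017 phi_3 = 0.421117
Back-substitution:
  phi_hat_3 = 0.421117 / 2.085017 = 0.201973
  phi_hat_2 = (0.681516 - (1.176433)(0.201973)) / 2.288016 = 0.194015
  phi_hat_1 = (3.613 - (3.613)(0.194015) - (3.3273)(0.201973)) / 4.9338 = 0.454011
So phi_hat = [0.4540, 0.1940, 0.2020].
Therefore phi_hat_2 = 0.1940.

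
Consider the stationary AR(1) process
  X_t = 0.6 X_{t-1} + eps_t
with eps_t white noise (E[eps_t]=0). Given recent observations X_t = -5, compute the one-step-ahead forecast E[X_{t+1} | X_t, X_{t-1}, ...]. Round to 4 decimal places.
E[X_{t+1} \mid \mathcal F_t] = -3.0000

For an AR(p) model X_t = c + sum_i phi_i X_{t-i} + eps_t, the
one-step-ahead conditional mean is
  E[X_{t+1} | X_t, ...] = c + sum_i phi_i X_{t+1-i}.
Substitute known values:
  E[X_{t+1} | ...] = (0.6) * (-5)
                   = -3.0000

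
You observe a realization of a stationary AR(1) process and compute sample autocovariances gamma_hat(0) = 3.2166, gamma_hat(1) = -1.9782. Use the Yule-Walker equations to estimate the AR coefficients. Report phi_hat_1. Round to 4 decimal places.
\hat\phi_{1} = -0.6150

The Yule-Walker equations for an AR(p) process read, in matrix form,
  Gamma_p phi = r_p,   with   (Gamma_p)_{ij} = gamma(|i - j|),
                       (r_p)_i = gamma(i),   i,j = 1..p.
Substitute the sample gammas (Toeplitz matrix and right-hand side of size 1):
  Gamma_p = [[3.2166]]
  r_p     = [-1.9782]
With p = 1 this is the single equation gamma(0) phi_1 = gamma(1):
  phi_hat_1 = gamma(1) / gamma(0) = -1.9782 / 3.2166 = -0.6150.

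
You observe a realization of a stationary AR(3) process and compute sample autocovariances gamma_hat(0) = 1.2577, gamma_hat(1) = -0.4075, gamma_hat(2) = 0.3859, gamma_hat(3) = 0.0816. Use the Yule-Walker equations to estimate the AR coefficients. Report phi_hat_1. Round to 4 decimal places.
\hat\phi_{1} = -0.3080

The Yule-Walker equations for an AR(p) process read, in matrix form,
  Gamma_p phi = r_p,   with   (Gamma_p)_{ij} = gamma(|i - j|),
                       (r_p)_i = gamma(i),   i,j = 1..p.
Substitute the sample gammas (Toeplitz matrix and right-hand side of size 3):
  Gamma_p = [[1.2577, -0.4075, 0.3859], [-0.4075, 1.2577, -0.4075], [0.3859, -0.4075, 1.2577]]
  r_p     = [-0.4075, 0.3859, 0.0816]
Written out (R1..R3):
  (R1) 1.2577 phi_1 - 0.4075 phi_2 + 0.3859 phi_3 = -0.4075
  (R2) -0.4075 phi_1 + 1.2577 phi_2 - 0.4075 phi_3 = 0.3859
  (R3) 0.3859 phi_1 - 0.4075 phi_2 + 1.2577 phi_3 = 0.0816
Gaussian elimination:
  R2 <- R2 - (-0.4075/1.2577) R1 = R2 - (-0.324004) R1:  1.125668 phi_2 - 0.282467 phi_3 = 0.253868
  R3 <- R3 - (0.3859/1.2577) R1 = R3 - (0.30683) R1:  -0.282467 phi_2 + 1.139294 phi_3 = 0.206633
  R3 <- R3 - (-0.282467/1.125668) R2 = R3 - (-0.250933) R2:  1.068414 phi_3 = 0.270337
Back-substitution:
  phi_hat_3 = 0.270337 / 1.068414 = 0.253026
  phi_hat_2 = (0.253868 - (-0.282467)(0.253026)) / 1.125668 = 0.289019
  phi_hat_1 = (-0.4075 - (-0.4075)(0.289019) - (0.3859)(0.253026)) / 1.2577 = -0.307997
So phi_hat = [-0.3080, 0.2890, 0.2530].
Therefore phi_hat_1 = -0.3080.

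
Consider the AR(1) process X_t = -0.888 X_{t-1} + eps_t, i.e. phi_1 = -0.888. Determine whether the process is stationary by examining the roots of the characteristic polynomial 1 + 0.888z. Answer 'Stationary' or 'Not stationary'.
\text{Stationary}

The AR(p) characteristic polynomial is P(z) = 1 + 0.888z.
Stationarity requires all roots to lie outside the unit circle, i.e. |z| > 1 for every root.
This is linear in z: 1 + (0.888) z = 0  =>  z = -1/(0.888) = -1.126126,  |z| = 1.126126.
Moduli of all roots: 1.1261.
All moduli strictly greater than 1? Yes.
Verdict: Stationary.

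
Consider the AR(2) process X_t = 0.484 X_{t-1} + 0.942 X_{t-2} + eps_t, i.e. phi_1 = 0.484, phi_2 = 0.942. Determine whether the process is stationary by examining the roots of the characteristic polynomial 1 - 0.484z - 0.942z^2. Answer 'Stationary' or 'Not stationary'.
\text{Not stationary}

The AR(p) characteristic polynomial is P(z) = 1 - 0.484z - 0.942z^2.
Stationarity requires all roots to lie outside the unit circle, i.e. |z| > 1 for every root.
Set 1 + (-0.484) z + (-0.942) z^2 = 0, i.e. a z^2 + b z + c = 0 with a = -0.942, b = -0.484, c = 1.
Discriminant D = b^2 - 4ac = (-0.484)^2 - 4*(-0.942)*1 = 0.234256 - (-3.768) = 4.002256.
D >= 0, so the roots are real: z = (-b +/- sqrt(D)) / (2a) = (0.484 +/- 2.000564) / (-1.884).
  z_1 = (0.484 + 2.000564) / (-1.884) = -1.3188,   |z_1| = 1.3188.
  z_2 = (0.484 - 2.000564) / (-1.884) = 0.805,   |z_2| = 0.805.
Moduli of all roots: 1.3188, 0.8050.
All moduli strictly greater than 1? No.
Verdict: Not stationary.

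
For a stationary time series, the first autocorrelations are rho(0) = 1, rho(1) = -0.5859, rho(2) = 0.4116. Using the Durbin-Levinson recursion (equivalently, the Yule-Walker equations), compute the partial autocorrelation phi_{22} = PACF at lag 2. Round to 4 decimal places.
\phi_{22} = 0.1040

The PACF at lag k is phi_{kk}, the last component of the solution
to the Yule-Walker system G_k phi = r_k where
  (G_k)_{ij} = rho(|i - j|), (r_k)_i = rho(i), i,j = 1..k.
Equivalently, Durbin-Levinson gives phi_{kk} iteratively:
  phi_{11} = rho(1)
  phi_{kk} = [rho(k) - sum_{j=1..k-1} phi_{k-1,j} rho(k-j)]
            / [1 - sum_{j=1..k-1} phi_{k-1,j} rho(j)],
  phi_{k,j} = phi_{k-1,j} - phi_{kk} phi_{k-1,k-j},  j = 1..k-1.
Step k = 1:
  phi_11 = rho(1) = -0.5859.
Step k = 2:
  phi_22 = [rho(2) - phi_11 rho(1)] / [1 - phi_11 rho(1)] = [0.4116 - (-0.5859)(-0.5859)] / [1 - (-0.5859)(-0.5859)]
         = 0.06832119 / 0.65672119 = 0.104.
Therefore phi_{22} = 0.1040.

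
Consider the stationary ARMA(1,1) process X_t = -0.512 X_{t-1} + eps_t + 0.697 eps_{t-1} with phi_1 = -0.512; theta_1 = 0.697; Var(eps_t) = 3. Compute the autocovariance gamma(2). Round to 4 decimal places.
\gamma(2) = -0.2477

Multiply the model equation by X_{t-k} and take expectations. With theta_0 = psi_0 = 1 and psi_j the MA(infinity) weights, this gives
  gamma(k) - sum_i phi_i gamma(k-i) = c_k,
  c_k = sigma^2 * sum_{j=k..q} theta_j psi_{j-k}   (c_k = 0 for k > q),
using gamma(-m) = gamma(m).
psi-weights needed (psi_j = theta_j + sum_i phi_i psi_{j-i}):
  psi_1 = theta_1 + phi_1 = 0.697 + (-0.512) = 0.185
Right-hand sides:
  c_0 = sigma^2 (1 + theta_1 psi_1) = 3 * (1 + (0.697)(0.185)) = 3 * 1.128945 = 3.386835
  c_1 = sigma^2 theta_1 = 3 * (0.697) = 2.091
  c_2 = 0
Equations for k = 0 and k = 1 (AR order 1):
  gamma(0) = phi_1 gamma(1) + c_0
  gamma(1) = phi_1 gamma(0) + c_1
Substituting the second into the first: gamma(0) (1 - phi_1^2) = c_0 + phi_1 c_1, so
  gamma(0) = (c_0 + phi_1 c_1) / (1 - phi_1^2) = (3.386835 + (-0.512)(2.091)) / (1 - (-0.512)^2) = 2.316243 / 0.737856 = 3.139153.
  gamma(1) = phi_1 gamma(0) + c_1 = (-0.512)(3.139153) + (2.091) = 0.483754.
For k = 2 (> q): gamma(2) = phi_1 gamma(1) = (-0.512)(0.483754) = -0.247682.
Therefore gamma(2) = -0.2477 (to 4 decimal places).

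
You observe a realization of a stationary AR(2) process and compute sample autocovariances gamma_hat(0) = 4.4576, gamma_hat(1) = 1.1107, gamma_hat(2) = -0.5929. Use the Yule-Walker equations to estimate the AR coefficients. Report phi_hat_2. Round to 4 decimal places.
\hat\phi_{2} = -0.2080

The Yule-Walker equations for an AR(p) process read, in matrix form,
  Gamma_p phi = r_p,   with   (Gamma_p)_{ij} = gamma(|i - j|),
                       (r_p)_i = gamma(i),   i,j = 1..p.
Substitute the sample gammas (Toeplitz matrix and right-hand side of size 2):
  Gamma_p = [[4.4576, 1.1107], [1.1107, 4.4576]]
  r_p     = [1.1107, -0.5929]
Written out:
  4.4576 phi_1 + 1.1107 phi_2 = 1.1107
  1.1107 phi_1 + 4.4576 phi_2 = -0.5929
Solve by Cramer's rule:
  det = gamma(0)^2 - gamma(1)^2 = (4.4576)^2 - (1.1107)^2 = 19.87019776 - 1.23365449 = 18.63654327
  phi_hat_1 = [gamma(1) gamma(0) - gamma(1) gamma(2)] / det = [(1.1107)(4.4576) - (1.1107)(-0.5929)] / 18.63654327 = 5.60959035 / 18.63654327 = 0.301
  phi_hat_2 = [gamma(0) gamma(2) - gamma(1)^2] / det = [(4.4576)(-0.5929) - (1.1107)^2] / 18.63654327 = -3.87656553 / 18.63654327 = -0.208
So phi_hat = [0.3010, -0.2080].
Therefore phi_hat_2 = -0.2080.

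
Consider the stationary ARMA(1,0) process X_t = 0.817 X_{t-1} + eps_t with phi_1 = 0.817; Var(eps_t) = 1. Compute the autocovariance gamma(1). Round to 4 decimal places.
\gamma(1) = 2.4571

Multiply the model equation by X_{t-k} and take expectations. With theta_0 = psi_0 = 1 and psi_j the MA(infinity) weights, this gives
  gamma(k) - sum_i phi_i gamma(k-i) = c_k,
  c_k = sigma^2 * sum_{j=k..q} theta_j psi_{j-k}   (c_k = 0 for k > q),
using gamma(-m) = gamma(m).
Pure AR (q = 0): c_0 = sigma^2 = 1, c_k = 0 for k >= 1.
Equations for k = 0 and k = 1 (AR order 1):
  gamma(0) = phi_1 gamma(1) + c_0
  gamma(1) = phi_1 gamma(0) + c_1
Substituting the second into the first: gamma(0) (1 - phi_1^2) = c_0 + phi_1 c_1, so
  gamma(0) = c_0 / (1 - phi_1^2) = 1 / (1 - (0.817)^2) = 1 / 0.332511 = 3.007419.
  gamma(1) = phi_1 gamma(0) = (0.817)(3.007419) = 2.457062.
Therefore gamma(1) = 2.4571 (to 4 decimal places).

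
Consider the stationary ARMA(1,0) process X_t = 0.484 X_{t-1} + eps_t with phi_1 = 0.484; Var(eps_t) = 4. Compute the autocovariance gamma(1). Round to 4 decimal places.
\gamma(1) = 2.5283

Multiply the model equation by X_{t-k} and take expectations. With theta_0 = psi_0 = 1 and psi_j the MA(infinity) weights, this gives
  gamma(k) - sum_i phi_i gamma(k-i) = c_k,
  c_k = sigma^2 * sum_{j=k..q} theta_j psi_{j-k}   (c_k = 0 for k > q),
using gamma(-m) = gamma(m).
Pure AR (q = 0): c_0 = sigma^2 = 4, c_k = 0 for k >= 1.
Equations for k = 0 and k = 1 (AR order 1):
  gamma(0) = phi_1 gamma(1) + c_0
  gamma(1) = phi_1 gamma(0) + c_1
Substituting the second into the first: gamma(0) (1 - phi_1^2) = c_0 + phi_1 c_1, so
  gamma(0) = c_0 / (1 - phi_1^2) = 4 / (1 - (0.484)^2) = 4 / 0.765744 = 5.223678.
  gamma(1) = phi_1 gamma(0) = (0.484)(5.223678) = 2.52826.
Therefore gamma(1) = 2.5283 (to 4 decimal places).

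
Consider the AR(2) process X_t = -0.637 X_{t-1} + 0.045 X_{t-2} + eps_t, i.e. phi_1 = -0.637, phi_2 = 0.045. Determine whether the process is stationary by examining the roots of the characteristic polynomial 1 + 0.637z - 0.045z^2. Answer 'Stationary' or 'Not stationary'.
\text{Stationary}

The AR(p) characteristic polynomial is P(z) = 1 + 0.637z - 0.045z^2.
Stationarity requires all roots to lie outside the unit circle, i.e. |z| > 1 for every root.
Set 1 + (0.637) z + (-0.045) z^2 = 0, i.e. a z^2 + b z + c = 0 with a = -0.045, b = 0.637, c = 1.
Discriminant D = b^2 - 4ac = (0.637)^2 - 4*(-0.045)*1 = 0.405769 - (-0.18) = 0.585769.
D >= 0, so the roots are real: z = (-b +/- sqrt(D)) / (2a) = (-0.637 +/- 0.765355) / (-0.09).
  z_1 = (-0.637 + 0.765355) / (-0.09) = -1.4262,   |z_1| = 1.4262.
  z_2 = (-0.637 - 0.765355) / (-0.09) = 15.5817,   |z_2| = 15.5817.
Moduli of all roots: 1.4262, 15.5817.
All moduli strictly greater than 1? Yes.
Verdict: Stationary.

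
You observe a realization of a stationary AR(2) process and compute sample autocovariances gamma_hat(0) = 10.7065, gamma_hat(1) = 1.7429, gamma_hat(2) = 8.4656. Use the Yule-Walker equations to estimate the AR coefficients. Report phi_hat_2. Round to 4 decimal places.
\hat\phi_{2} = 0.7850

The Yule-Walker equations for an AR(p) process read, in matrix form,
  Gamma_p phi = r_p,   with   (Gamma_p)_{ij} = gamma(|i - j|),
                       (r_p)_i = gamma(i),   i,j = 1..p.
Substitute the sample gammas (Toeplitz matrix and right-hand side of size 2):
  Gamma_p = [[10.7065, 1.7429], [1.7429, 10.7065]]
  r_p     = [1.7429, 8.4656]
Written out:
  10.7065 phi_1 + 1.7429 phi_2 = 1.7429
  1.7429 phi_1 + 10.7065 phi_2 = 8.4656
Solve by Cramer's rule:
  det = gamma(0)^2 - gamma(1)^2 = (10.7065)^2 - (1.7429)^2 = 114.62914225 - 3.03770041 = 111.59144184
  phi_hat_1 = [gamma(1) gamma(0) - gamma(1) gamma(2)] / det = [(1.7429)(10.7065) - (1.7429)(8.4656)] / 111.59144184 = 3.90566461 / 111.59144184 = 0.035
  phi_hat_2 = [gamma(0) gamma(2) - gamma(1)^2] / det = [(10.7065)(8.4656) - (1.7429)^2] / 111.59144184 = 87.59924599 / 111.59144184 = 0.785
So phi_hat = [0.0350, 0.7850].
Therefore phi_hat_2 = 0.7850.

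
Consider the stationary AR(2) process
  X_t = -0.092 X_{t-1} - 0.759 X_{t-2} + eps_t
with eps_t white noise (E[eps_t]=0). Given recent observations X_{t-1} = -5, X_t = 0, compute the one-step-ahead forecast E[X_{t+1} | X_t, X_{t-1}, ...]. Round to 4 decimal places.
E[X_{t+1} \mid \mathcal F_t] = 3.7950

For an AR(p) model X_t = c + sum_i phi_i X_{t-i} + eps_t, the
one-step-ahead conditional mean is
  E[X_{t+1} | X_t, ...] = c + sum_i phi_i X_{t+1-i}.
Substitute known values:
  E[X_{t+1} | ...] = (-0.092) * (0) + (-0.759) * (-5)
                   = 3.7950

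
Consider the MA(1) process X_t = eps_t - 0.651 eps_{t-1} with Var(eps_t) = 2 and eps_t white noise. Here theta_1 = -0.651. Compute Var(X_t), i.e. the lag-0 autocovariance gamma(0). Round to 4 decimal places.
\gamma(0) = 2.8476

For an MA(q) process X_t = eps_t + sum_i theta_i eps_{t-i} with
Var(eps_t) = sigma^2, the variance is
  gamma(0) = sigma^2 * (1 + sum_i theta_i^2).
  sum_i theta_i^2 = (-0.651)^2 = 0.423801.
  gamma(0) = 2 * (1 + 0.423801) = 2 * 1.423801 = 2.847602, which rounds to 2.8476.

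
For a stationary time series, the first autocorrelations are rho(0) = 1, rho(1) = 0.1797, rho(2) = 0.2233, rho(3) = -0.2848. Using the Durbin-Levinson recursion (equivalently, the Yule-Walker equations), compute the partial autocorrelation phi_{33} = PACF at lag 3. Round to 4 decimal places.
\phi_{33} = -0.3790

The PACF at lag k is phi_{kk}, the last component of the solution
to the Yule-Walker system G_k phi = r_k where
  (G_k)_{ij} = rho(|i - j|), (r_k)_i = rho(i), i,j = 1..k.
Equivalently, Durbin-Levinson gives phi_{kk} iteratively:
  phi_{11} = rho(1)
  phi_{kk} = [rho(k) - sum_{j=1..k-1} phi_{k-1,j} rho(k-j)]
            / [1 - sum_{j=1..k-1} phi_{k-1,j} rho(j)],
  phi_{k,j} = phi_{k-1,j} - phi_{kk} phi_{k-1,k-j},  j = 1..k-1.
Step k = 1:
  phi_11 = rho(1) = 0.1797.
Step k = 2:
  phi_22 = [rho(2) - phi_11 rho(1)] / [1 - phi_11 rho(1)] = [0.2233 - (0.1797)(0.1797)] / [1 - (0.1797)(0.1797)]
         = 0.19100791 / 0.96770791 = 0.197382.
  Update: phi_21 = phi_11 - phi_22 phi_11 = 0.1797 - (0.197382)(0.1797) = 0.14423.
Step k = 3:
  phi_33 = [rho(3) - phi_21 rho(2) - phi_22 rho(1)] / [1 - phi_21 rho(1) - phi_22 rho(2)]
    numerator   = -0.2848 - (0.14423)(0.2233) - (0.197382)(0.1797) = -0.35247618
    denominator = 1 - (0.14423)(0.1797) - (0.197382)(0.2233) = 0.93000643
  phi_33 = -0.35247618 / 0.93000643 = -0.379.
Therefore phi_{33} = -0.3790.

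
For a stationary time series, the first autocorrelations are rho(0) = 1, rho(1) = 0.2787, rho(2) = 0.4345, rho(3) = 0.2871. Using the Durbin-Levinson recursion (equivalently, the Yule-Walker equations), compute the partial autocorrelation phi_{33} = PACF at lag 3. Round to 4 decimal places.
\phi_{33} = 0.1339

The PACF at lag k is phi_{kk}, the last component of the solution
to the Yule-Walker system G_k phi = r_k where
  (G_k)_{ij} = rho(|i - j|), (r_k)_i = rho(i), i,j = 1..k.
Equivalently, Durbin-Levinson gives phi_{kk} iteratively:
  phi_{11} = rho(1)
  phi_{kk} = [rho(k) - sum_{j=1..k-1} phi_{k-1,j} rho(k-j)]
            / [1 - sum_{j=1..k-1} phi_{k-1,j} rho(j)],
  phi_{k,j} = phi_{k-1,j} - phi_{kk} phi_{k-1,k-j},  j = 1..k-1.
Step k = 1:
  phi_11 = rho(1) = 0.2787.
Step k = 2:
  phi_22 = [rho(2) - phi_11 rho(1)] / [1 - phi_11 rho(1)] = [0.4345 - (0.2787)(0.2787)] / [1 - (0.2787)(0.2787)]
         = 0.35682631 / 0.92232631 = 0.386876.
  Update: phi_21 = phi_11 - phi_22 phi_11 = 0.2787 - (0.386876)(0.2787) = 0.170878.
Step k = 3:
  phi_33 = [rho(3) - phi_21 rho(2) - phi_22 rho(1)] / [1 - phi_21 rho(1) - phi_22 rho(2)]
    numerator   = 0.2871 - (0.170878)(0.4345) - (0.386876)(0.2787) = 0.10503125
    denominator = 1 - (0.170878)(0.2787) - (0.386876)(0.4345) = 0.78427862
  phi_33 = 0.10503125 / 0.78427862 = 0.1339.
Therefore phi_{33} = 0.1339.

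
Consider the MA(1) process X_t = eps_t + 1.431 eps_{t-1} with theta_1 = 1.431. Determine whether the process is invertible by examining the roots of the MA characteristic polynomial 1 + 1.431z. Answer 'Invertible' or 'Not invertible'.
\text{Not invertible}

The MA(q) characteristic polynomial is P(z) = 1 + 1.431z.
Invertibility requires all roots to lie outside the unit circle, i.e. |z| > 1 for every root.
This is linear in z: 1 + (1.431) z = 0  =>  z = -1/(1.431) = -0.698812,  |z| = 0.698812.
Moduli of all roots: 0.6988.
All moduli strictly greater than 1? No.
Verdict: Not invertible.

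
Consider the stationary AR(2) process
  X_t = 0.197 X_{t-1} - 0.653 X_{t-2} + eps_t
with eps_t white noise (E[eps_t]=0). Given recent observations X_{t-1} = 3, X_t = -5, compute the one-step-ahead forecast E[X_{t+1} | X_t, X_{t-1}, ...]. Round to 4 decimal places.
E[X_{t+1} \mid \mathcal F_t] = -2.9440

For an AR(p) model X_t = c + sum_i phi_i X_{t-i} + eps_t, the
one-step-ahead conditional mean is
  E[X_{t+1} | X_t, ...] = c + sum_i phi_i X_{t+1-i}.
Substitute known values:
  E[X_{t+1} | ...] = (0.197) * (-5) + (-0.653) * (3)
                   = -2.9440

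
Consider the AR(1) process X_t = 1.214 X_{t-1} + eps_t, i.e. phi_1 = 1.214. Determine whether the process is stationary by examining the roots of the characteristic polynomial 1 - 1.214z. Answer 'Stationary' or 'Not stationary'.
\text{Not stationary}

The AR(p) characteristic polynomial is P(z) = 1 - 1.214z.
Stationarity requires all roots to lie outside the unit circle, i.e. |z| > 1 for every root.
This is linear in z: 1 + (-1.214) z = 0  =>  z = -1/(-1.214) = 0.823723,  |z| = 0.823723.
Moduli of all roots: 0.8237.
All moduli strictly greater than 1? No.
Verdict: Not stationary.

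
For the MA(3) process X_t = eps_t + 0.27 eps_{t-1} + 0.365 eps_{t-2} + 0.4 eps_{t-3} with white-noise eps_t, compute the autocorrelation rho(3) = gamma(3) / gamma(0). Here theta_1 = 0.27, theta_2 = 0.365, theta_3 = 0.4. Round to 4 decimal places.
\rho(3) = 0.2928

For an MA(q) process with theta_0 = 1, the autocovariance is
  gamma(k) = sigma^2 * sum_{i=0..q-k} theta_i * theta_{i+k},
and rho(k) = gamma(k) / gamma(0). Sigma^2 cancels.
  numerator   = (1)*(0.4) = 0.4.
  denominator = (1)^2 + (0.27)^2 + (0.365)^2 + (0.4)^2 = 1.366125.
  rho(3) = 0.4 / 1.366125 = 0.2928.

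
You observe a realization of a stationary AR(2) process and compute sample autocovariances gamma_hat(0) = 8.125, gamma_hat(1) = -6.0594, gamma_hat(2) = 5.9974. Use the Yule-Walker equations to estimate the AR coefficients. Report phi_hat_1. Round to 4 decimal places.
\hat\phi_{1} = -0.4400

The Yule-Walker equations for an AR(p) process read, in matrix form,
  Gamma_p phi = r_p,   with   (Gamma_p)_{ij} = gamma(|i - j|),
                       (r_p)_i = gamma(i),   i,j = 1..p.
Substitute the sample gammas (Toeplitz matrix and right-hand side of size 2):
  Gamma_p = [[8.125, -6.0594], [-6.0594, 8.125]]
  r_p     = [-6.0594, 5.9974]
Written out:
  8.125 phi_1 - 6.0594 phi_2 = -6.0594
  -6.0594 phi_1 + 8.125 phi_2 = 5.9974
Solve by Cramer's rule:
  det = gamma(0)^2 - gamma(1)^2 = (8.125)^2 - (-6.0594)^2 = 66.015625 - 36.71632836 = 29.29929664
  phi_hat_1 = [gamma(1) gamma(0) - gamma(1) gamma(2)] / det = [(-6.0594)(8.125) - (-6.0594)(5.9974)] / 29.29929664 = -12.89197944 / 29.29929664 = -0.44
  phi_hat_2 = [gamma(0) gamma(2) - gamma(1)^2] / det = [(8.125)(5.9974) - (-6.0594)^2] / 29.29929664 = 12.01254664 / 29.29929664 = 0.41
So phi_hat = [-0.4400, 0.4100].
Therefore phi_hat_1 = -0.4400.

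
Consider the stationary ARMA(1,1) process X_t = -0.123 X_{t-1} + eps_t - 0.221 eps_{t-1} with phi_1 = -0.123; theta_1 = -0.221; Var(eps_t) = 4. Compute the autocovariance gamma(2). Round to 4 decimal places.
\gamma(2) = 0.1765

Multiply the model equation by X_{t-k} and take expectations. With theta_0 = psi_0 = 1 and psi_j the MA(infinity) weights, this gives
  gamma(k) - sum_i phi_i gamma(k-i) = c_k,
  c_k = sigma^2 * sum_{j=k..q} theta_j psi_{j-k}   (c_k = 0 for k > q),
using gamma(-m) = gamma(m).
psi-weights needed (psi_j = theta_j + sum_i phi_i psi_{j-i}):
  psi_1 = theta_1 + phi_1 = -0.221 + (-0.123) = -0.344
Right-hand sides:
  c_0 = sigma^2 (1 + theta_1 psi_1) = 4 * (1 + (-0.221)(-0.344)) = 4 * 1.076024 = 4.304096
  c_1 = sigma^2 theta_1 = 4 * (-0.221) = -0.884
  c_2 = 0
Equations for k = 0 and k = 1 (AR order 1):
  gamma(0) = phi_1 gamma(1) + c_0
  gamma(1) = phi_1 gamma(0) + c_1
Substituting the second into the first: gamma(0) (1 - phi_1^2) = c_0 + phi_1 c_1, so
  gamma(0) = (c_0 + phi_1 c_1) / (1 - phi_1^2) = (4.304096 + (-0.123)(-0.884)) / (1 - (-0.123)^2) = 4.412828 / 0.984871 = 4.480615.
  gamma(1) = phi_1 gamma(0) + c_1 = (-0.123)(4.480615) + (-0.884) = -1.435116.
For k = 2 (> q): gamma(2) = phi_1 gamma(1) = (-0.123)(-1.435116) = 0.176519.
Therefore gamma(2) = 0.1765 (to 4 decimal places).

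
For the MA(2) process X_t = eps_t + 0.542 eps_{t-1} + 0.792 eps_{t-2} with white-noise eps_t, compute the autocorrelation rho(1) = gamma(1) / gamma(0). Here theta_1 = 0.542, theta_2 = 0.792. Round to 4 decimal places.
\rho(1) = 0.5056

For an MA(q) process with theta_0 = 1, the autocovariance is
  gamma(k) = sigma^2 * sum_{i=0..q-k} theta_i * theta_{i+k},
and rho(k) = gamma(k) / gamma(0). Sigma^2 cancels.
  numerator   = (1)*(0.542) + (0.542)*(0.792) = 0.971264.
  denominator = (1)^2 + (0.542)^2 + (0.792)^2 = 1.921028.
  rho(1) = 0.971264 / 1.921028 = 0.5056.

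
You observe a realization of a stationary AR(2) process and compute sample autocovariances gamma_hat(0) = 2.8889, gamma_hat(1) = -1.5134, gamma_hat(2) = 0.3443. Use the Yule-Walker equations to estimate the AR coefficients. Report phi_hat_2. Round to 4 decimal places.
\hat\phi_{2} = -0.2140

The Yule-Walker equations for an AR(p) process read, in matrix form,
  Gamma_p phi = r_p,   with   (Gamma_p)_{ij} = gamma(|i - j|),
                       (r_p)_i = gamma(i),   i,j = 1..p.
Substitute the sample gammas (Toeplitz matrix and right-hand side of size 2):
  Gamma_p = [[2.8889, -1.5134], [-1.5134, 2.8889]]
  r_p     = [-1.5134, 0.3443]
Written out:
  2.8889 phi_1 - 1.5134 phi_2 = -1.5134
  -1.5134 phi_1 + 2.8889 phi_2 = 0.3443
Solve by Cramer's rule:
  det = gamma(0)^2 - gamma(1)^2 = (2.8889)^2 - (-1.5134)^2 = 8.34574321 - 2.29037956 = 6.05536365
  phi_hat_1 = [gamma(1) gamma(0) - gamma(1) gamma(2)] / det = [(-1.5134)(2.8889) - (-1.5134)(0.3443)] / 6.05536365 = -3.85099764 / 6.05536365 = -0.636
  phi_hat_2 = [gamma(0) gamma(2) - gamma(1)^2] / det = [(2.8889)(0.3443) - (-1.5134)^2] / 6.05536365 = -1.29573129 / 6.05536365 = -0.214
So phi_hat = [-0.6360, -0.2140].
Therefore phi_hat_2 = -0.2140.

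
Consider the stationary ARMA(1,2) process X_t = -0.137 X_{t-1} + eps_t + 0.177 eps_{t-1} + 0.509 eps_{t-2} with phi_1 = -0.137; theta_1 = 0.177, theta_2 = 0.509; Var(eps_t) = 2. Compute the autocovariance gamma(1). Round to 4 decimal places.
\gamma(1) = 0.0495

Multiply the model equation by X_{t-k} and take expectations. With theta_0 = psi_0 = 1 and psi_j the MA(infinity) weights, this gives
  gamma(k) - sum_i phi_i gamma(k-i) = c_k,
  c_k = sigma^2 * sum_{j=k..q} theta_j psi_{j-k}   (c_k = 0 for k > q),
using gamma(-m) = gamma(m).
psi-weights needed (psi_j = theta_j + sum_i phi_i psi_{j-i}):
  psi_1 = theta_1 + phi_1 = 0.177 + (-0.137) = 0.04
  psi_2 = theta_2 + phi_1 psi_1 = 0.509 + (-0.137)(0.04) = 0.50352
Right-hand sides:
  c_0 = sigma^2 (1 + theta_1 psi_1 + theta_2 psi_2) = 2 * (1 + (0.177)(0.04) + (0.509)(0.50352)) = 2 * 1.263372 = 2.526743
  c_1 = sigma^2 (theta_1 + theta_2 psi_1) = 2 * (0.177 + (0.509)(0.04)) = 0.39472
  c_2 = sigma^2 theta_2 = 2 * (0.509) = 1.018
Equations for k = 0 and k = 1 (AR order 1):
  gamma(0) = phi_1 gamma(1) + c_0
  gamma(1) = phi_1 gamma(0) + c_1
Substituting the second into the first: gamma(0) (1 - phi_1^2) = c_0 + phi_1 c_1, so
  gamma(0) = (c_0 + phi_1 c_1) / (1 - phi_1^2) = (2.526743 + (-0.137)(0.39472)) / (1 - (-0.137)^2) = 2.472667 / 0.981231 = 2.519964.
  gamma(1) = phi_1 gamma(0) + c_1 = (-0.137)(2.519964) + (0.39472) = 0.049485.
Therefore gamma(1) = 0.0495 (to 4 decimal places).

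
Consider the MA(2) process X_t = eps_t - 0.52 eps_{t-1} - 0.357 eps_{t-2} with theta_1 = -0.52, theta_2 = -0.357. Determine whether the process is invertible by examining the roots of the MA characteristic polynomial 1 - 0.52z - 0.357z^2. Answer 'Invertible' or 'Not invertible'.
\text{Invertible}

The MA(q) characteristic polynomial is P(z) = 1 - 0.52z - 0.357z^2.
Invertibility requires all roots to lie outside the unit circle, i.e. |z| > 1 for every root.
Set 1 + (-0.52) z + (-0.357) z^2 = 0, i.e. a z^2 + b z + c = 0 with a = -0.357, b = -0.52, c = 1.
Discriminant D = b^2 - 4ac = (-0.52)^2 - 4*(-0.357)*1 = 0.2704 - (-1.428) = 1.6984.
D >= 0, so the roots are real: z = (-b +/- sqrt(D)) / (2a) = (0.52 +/- 1.303227) / (-0.714).
  z_1 = (0.52 + 1.303227) / (-0.714) = -2.5535,   |z_1| = 2.5535.
  z_2 = (0.52 - 1.303227) / (-0.714) = 1.097,   |z_2| = 1.097.
Moduli of all roots: 2.5535, 1.0970.
All moduli strictly greater than 1? Yes.
Verdict: Invertible.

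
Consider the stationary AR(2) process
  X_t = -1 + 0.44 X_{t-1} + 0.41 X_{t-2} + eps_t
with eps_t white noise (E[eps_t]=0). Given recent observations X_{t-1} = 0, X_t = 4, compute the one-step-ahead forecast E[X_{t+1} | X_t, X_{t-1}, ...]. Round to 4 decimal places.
E[X_{t+1} \mid \mathcal F_t] = 0.7600

For an AR(p) model X_t = c + sum_i phi_i X_{t-i} + eps_t, the
one-step-ahead conditional mean is
  E[X_{t+1} | X_t, ...] = c + sum_i phi_i X_{t+1-i}.
Substitute known values:
  E[X_{t+1} | ...] = -1 + (0.44) * (4) + (0.41) * (0)
                   = 0.7600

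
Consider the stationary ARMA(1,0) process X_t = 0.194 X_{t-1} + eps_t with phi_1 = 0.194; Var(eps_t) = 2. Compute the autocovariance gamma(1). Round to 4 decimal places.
\gamma(1) = 0.4032

Multiply the model equation by X_{t-k} and take expectations. With theta_0 = psi_0 = 1 and psi_j the MA(infinity) weights, this gives
  gamma(k) - sum_i phi_i gamma(k-i) = c_k,
  c_k = sigma^2 * sum_{j=k..q} theta_j psi_{j-k}   (c_k = 0 for k > q),
using gamma(-m) = gamma(m).
Pure AR (q = 0): c_0 = sigma^2 = 2, c_k = 0 for k >= 1.
Equations for k = 0 and k = 1 (AR order 1):
  gamma(0) = phi_1 gamma(1) + c_0
  gamma(1) = phi_1 gamma(0) + c_1
Substituting the second into the first: gamma(0) (1 - phi_1^2) = c_0 + phi_1 c_1, so
  gamma(0) = c_0 / (1 - phi_1^2) = 2 / (1 - (0.194)^2) = 2 / 0.962364 = 2.078216.
  gamma(1) = phi_1 gamma(0) = (0.194)(2.078216) = 0.403174.
Therefore gamma(1) = 0.4032 (to 4 decimal places).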